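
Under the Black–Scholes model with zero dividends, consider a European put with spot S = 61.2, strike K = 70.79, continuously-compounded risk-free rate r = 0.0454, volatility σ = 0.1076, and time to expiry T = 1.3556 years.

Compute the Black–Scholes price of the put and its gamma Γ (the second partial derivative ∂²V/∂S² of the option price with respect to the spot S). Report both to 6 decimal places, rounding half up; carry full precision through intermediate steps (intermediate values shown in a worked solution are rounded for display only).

σ√T = 0.1076·√1.3556 = 0.125279
d₁ = (ln(S/K) + (r+σ²/2)T) / (σ√T) = (ln(61.2/70.79) + (0.0454+0.1076²/2)·1.3556) / 0.125279 = (-0.145571 + 0.069392) / 0.125279 = -0.608074
d₂ = d₁ − σ√T = -0.608074 − 0.125279 = -0.733353
e^{−rT} = e^{−0.0454·1.3556} = 0.940311
N(−d₁) = 0.728431,  N(−d₂) = 0.768329
Put price V = K·e^{−rT}·N(−d₂) − S·N(−d₁) = 51.143512 − 44.579973 = 6.563538
φ(d₁) = (1/√(2π))·e^{−d₁²/2} = 0.331603
Γ = φ(d₁) / (S·σ·√T) = 0.043250

price = 6.563538
Γ = 0.043250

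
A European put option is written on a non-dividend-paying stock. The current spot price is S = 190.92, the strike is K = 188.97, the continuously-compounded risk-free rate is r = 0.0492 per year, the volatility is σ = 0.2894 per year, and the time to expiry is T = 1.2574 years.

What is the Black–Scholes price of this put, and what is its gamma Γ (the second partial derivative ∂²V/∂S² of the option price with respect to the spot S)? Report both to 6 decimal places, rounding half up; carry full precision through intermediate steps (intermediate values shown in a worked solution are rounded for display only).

σ√T = 0.2894·√1.2574 = 0.324515
d₁ = (ln(S/K) + (r+σ²/2)T) / (σ√T) = (ln(190.92/188.97) + (0.0492+0.2894²/2)·1.2574) / 0.324515 = (0.010266 + 0.114519) / 0.324515 = 0.384529
d₂ = d₁ − σ√T = 0.384529 − 0.324515 = 0.060013
e^{−rT} = e^{−0.0492·1.2574} = 0.940011
N(−d₁) = 0.350293,  N(−d₂) = 0.476073
Put price V = K·e^{−rT}·N(−d₂) − S·N(−d₁) = 84.566587 − 66.878013 = 17.688574
φ(d₁) = (1/√(2π))·e^{−d₁²/2} = 0.370512
Γ = φ(d₁) / (S·σ·√T) = 0.005980

price = 17.688574
Γ = 0.005980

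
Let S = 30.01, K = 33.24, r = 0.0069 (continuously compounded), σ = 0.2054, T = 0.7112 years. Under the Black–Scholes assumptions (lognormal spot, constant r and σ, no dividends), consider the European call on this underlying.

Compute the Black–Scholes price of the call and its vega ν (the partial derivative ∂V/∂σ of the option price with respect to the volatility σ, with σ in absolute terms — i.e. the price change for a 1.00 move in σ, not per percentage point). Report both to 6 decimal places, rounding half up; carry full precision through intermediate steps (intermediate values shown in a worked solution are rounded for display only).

price = 0.977096
ν = 9.018558

σ√T = 0.2054·√0.7112 = 0.173219
d₁ = (ln(S/K) + (r+σ²/2)T) / (σ√T) = (ln(30.01/33.24) + (0.0069+0.2054²/2)·0.7112) / 0.173219 = (-0.102223 + 0.019910) / 0.173219 = -0.475199
d₂ = d₁ − σ√T = -0.475199 − 0.173219 = -0.648418
e^{−rT} = e^{−0.0069·0.7112} = 0.995105
N(d₁) = 0.317323,  N(d₂) = 0.258357
Call price V = S·N(d₁) − K·e^{−rT}·N(d₂) = 9.522855 − 8.545759 = 0.977096
φ(d₁) = (1/√(2π))·e^{−d₁²/2} = 0.356349
ν = S·φ(d₁)·√T = 9.018558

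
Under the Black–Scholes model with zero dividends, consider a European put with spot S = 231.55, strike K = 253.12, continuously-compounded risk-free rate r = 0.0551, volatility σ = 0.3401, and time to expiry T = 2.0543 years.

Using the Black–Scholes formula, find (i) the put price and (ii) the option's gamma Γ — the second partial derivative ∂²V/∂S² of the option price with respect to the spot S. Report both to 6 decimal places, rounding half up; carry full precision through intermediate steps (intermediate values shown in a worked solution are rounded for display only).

σ√T = 0.3401·√2.0543 = 0.487460
d₁ = (ln(S/K) + (r+σ²/2)T) / (σ√T) = (ln(231.55/253.12) + (0.0551+0.3401²/2)·2.0543) / 0.487460 = (-0.089068 + 0.232000) / 0.487460 = 0.293219
d₂ = d₁ − σ√T = 0.293219 − 0.487460 = -0.194240
e^{−rT} = e^{−0.0551·2.0543} = 0.892979
N(−d₁) = 0.384677,  N(−d₂) = 0.577006
Put price V = K·e^{−rT}·N(−d₂) − S·N(−d₁) = 130.421227 − 89.072033 = 41.349194
φ(d₁) = (1/√(2π))·e^{−d₁²/2} = 0.382156
Γ = φ(d₁) / (S·σ·√T) = 0.003386

price = 41.349194
Γ = 0.003386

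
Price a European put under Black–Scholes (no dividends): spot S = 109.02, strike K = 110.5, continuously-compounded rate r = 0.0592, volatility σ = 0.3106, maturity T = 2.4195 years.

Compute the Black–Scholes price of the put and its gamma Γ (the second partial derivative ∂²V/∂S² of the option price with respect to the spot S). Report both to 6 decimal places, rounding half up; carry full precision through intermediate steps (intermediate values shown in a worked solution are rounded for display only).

σ√T = 0.3106·√2.4195 = 0.483130
d₁ = (ln(S/K) + (r+σ²/2)T) / (σ√T) = (ln(109.02/110.5) + (0.0592+0.3106²/2)·2.4195) / 0.483130 = (-0.013484 + 0.259942) / 0.483130 = 0.510127
d₂ = d₁ − σ√T = 0.510127 − 0.483130 = 0.026996
e^{−rT} = e^{−0.0592·2.4195} = 0.866551
N(−d₁) = 0.304981,  N(−d₂) = 0.489231
Put price V = K·e^{−rT}·N(−d₂) − S·N(−d₁) = 46.845793 − 33.249066 = 13.596727
φ(d₁) = (1/√(2π))·e^{−d₁²/2} = 0.350269
Γ = φ(d₁) / (S·σ·√T) = 0.006650

price = 13.596727
Γ = 0.006650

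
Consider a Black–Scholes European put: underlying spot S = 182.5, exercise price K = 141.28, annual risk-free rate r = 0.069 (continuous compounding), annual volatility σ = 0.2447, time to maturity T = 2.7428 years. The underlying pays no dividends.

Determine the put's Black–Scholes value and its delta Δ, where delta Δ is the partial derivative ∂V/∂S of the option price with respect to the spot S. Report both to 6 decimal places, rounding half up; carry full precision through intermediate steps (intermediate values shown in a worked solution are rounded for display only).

price = 4.018196
Δ = -0.096572

σ√T = 0.2447·√2.7428 = 0.405257
d₁ = (ln(S/K) + (r+σ²/2)T) / (σ√T) = (ln(182.5/141.28) + (0.069+0.2447²/2)·2.7428) / 0.405257 = (0.256006 + 0.271370) / 0.405257 = 1.301337
d₂ = d₁ − σ√T = 1.301337 − 0.405257 = 0.896079
e^{−rT} = e^{−0.069·2.7428} = 0.827577
N(−d₁) = 0.096572,  N(−d₂) = 0.185105
Put price V = K·e^{−rT}·N(−d₂) − S·N(−d₁) = 21.642515 − 17.624318 = 4.018196
Δ = −N(−d₁) = -0.096572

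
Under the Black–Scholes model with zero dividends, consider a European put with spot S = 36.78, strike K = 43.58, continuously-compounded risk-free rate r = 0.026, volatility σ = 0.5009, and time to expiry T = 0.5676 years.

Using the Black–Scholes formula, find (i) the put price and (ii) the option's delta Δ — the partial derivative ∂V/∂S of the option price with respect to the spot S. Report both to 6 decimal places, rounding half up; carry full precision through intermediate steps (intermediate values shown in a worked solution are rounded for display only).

price = 9.534899
Δ = -0.587744

σ√T = 0.5009·√0.5676 = 0.377374
d₁ = (ln(S/K) + (r+σ²/2)T) / (σ√T) = (ln(36.78/43.58) + (0.026+0.5009²/2)·0.5676) / 0.377374 = (-0.169644 + 0.085963) / 0.377374 = -0.221745
d₂ = d₁ − σ√T = -0.221745 − 0.377374 = -0.599119
e^{−rT} = e^{−0.026·0.5676} = 0.985351
N(−d₁) = 0.587744,  N(−d₂) = 0.725453
Put price V = K·e^{−rT}·N(−d₂) − S·N(−d₁) = 31.152116 − 21.617218 = 9.534899
Δ = −N(−d₁) = -0.587744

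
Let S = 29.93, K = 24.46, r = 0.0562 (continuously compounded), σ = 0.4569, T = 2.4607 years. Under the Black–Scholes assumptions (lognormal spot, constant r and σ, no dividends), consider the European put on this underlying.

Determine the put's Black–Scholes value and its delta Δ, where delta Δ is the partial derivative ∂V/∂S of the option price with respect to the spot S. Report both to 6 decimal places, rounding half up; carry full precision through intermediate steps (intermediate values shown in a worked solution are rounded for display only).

σ√T = 0.4569·√2.4607 = 0.716722
d₁ = (ln(S/K) + (r+σ²/2)T) / (σ√T) = (ln(29.93/24.46) + (0.0562+0.4569²/2)·2.4607) / 0.716722 = (0.201822 + 0.395136) / 0.716722 = 0.832901
d₂ = d₁ − σ√T = 0.832901 − 0.716722 = 0.116180
e^{−rT} = e^{−0.0562·2.4607} = 0.870845
N(−d₁) = 0.202450,  N(−d₂) = 0.453755
Put price V = K·e^{−rT}·N(−d₂) − S·N(−d₁) = 9.665375 − 6.059333 = 3.606042
Δ = −N(−d₁) = -0.202450

price = 3.606042
Δ = -0.202450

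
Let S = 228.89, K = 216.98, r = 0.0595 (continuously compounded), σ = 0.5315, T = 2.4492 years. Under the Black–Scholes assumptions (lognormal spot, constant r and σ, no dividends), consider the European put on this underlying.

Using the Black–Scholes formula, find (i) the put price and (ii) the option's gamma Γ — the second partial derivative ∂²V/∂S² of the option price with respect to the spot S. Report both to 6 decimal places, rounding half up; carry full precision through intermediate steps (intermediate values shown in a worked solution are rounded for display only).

σ√T = 0.5315·√2.4492 = 0.831793
d₁ = (ln(S/K) + (r+σ²/2)T) / (σ√T) = (ln(228.89/216.98) + (0.0595+0.5315²/2)·2.4492) / 0.831793 = (0.053436 + 0.491667) / 0.831793 = 0.655336
d₂ = d₁ − σ√T = 0.655336 − 0.831793 = -0.176458
e^{−rT} = e^{−0.0595·2.4492} = 0.864393
N(−d₁) = 0.256126,  N(−d₂) = 0.570033
Put price V = K·e^{−rT}·N(−d₂) − S·N(−d₁) = 106.913101 − 58.624643 = 48.288458
φ(d₁) = (1/√(2π))·e^{−d₁²/2} = 0.321850
Γ = φ(d₁) / (S·σ·√T) = 0.001690

price = 48.288458
Γ = 0.001690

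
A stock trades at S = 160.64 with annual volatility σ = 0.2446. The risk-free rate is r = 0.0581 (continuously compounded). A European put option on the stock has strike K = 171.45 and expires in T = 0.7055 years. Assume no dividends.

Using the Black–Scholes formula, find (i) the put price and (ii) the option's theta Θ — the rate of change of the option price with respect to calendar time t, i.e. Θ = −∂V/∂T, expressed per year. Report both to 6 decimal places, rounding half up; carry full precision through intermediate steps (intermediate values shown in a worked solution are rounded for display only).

σ√T = 0.2446·√0.7055 = 0.205449
d₁ = (ln(S/K) + (r+σ²/2)T) / (σ√T) = (ln(160.64/171.45) + (0.0581+0.2446²/2)·0.7055) / 0.205449 = (-0.065126 + 0.062094) / 0.205449 = -0.014756
d₂ = d₁ − σ√T = -0.014756 − 0.205449 = -0.220205
e^{−rT} = e^{−0.0581·0.7055} = 0.959839
N(−d₁) = 0.505886,  N(−d₂) = 0.587144
Put price V = K·e^{−rT}·N(−d₂) − S·N(−d₁) = 96.623066 − 81.265603 = 15.357463
φ(d₁) = (1/√(2π))·e^{−d₁²/2} = 0.398899
Θ = −S·φ(d₁)·σ/(2√T) + r·K·e^{−rT}·N(−d₂) = −9.330275 + 5.613800 = -3.716475

price = 15.357463
Θ = -3.716475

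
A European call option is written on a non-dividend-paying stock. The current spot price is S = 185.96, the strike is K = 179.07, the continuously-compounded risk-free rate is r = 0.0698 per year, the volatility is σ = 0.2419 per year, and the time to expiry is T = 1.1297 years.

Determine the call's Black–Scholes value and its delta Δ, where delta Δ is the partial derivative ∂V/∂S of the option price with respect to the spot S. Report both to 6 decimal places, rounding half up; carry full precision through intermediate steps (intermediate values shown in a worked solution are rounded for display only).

σ√T = 0.2419·√1.1297 = 0.257109
d₁ = (ln(S/K) + (r+σ²/2)T) / (σ√T) = (ln(185.96/179.07) + (0.0698+0.2419²/2)·1.1297) / 0.257109 = (0.037755 + 0.111906) / 0.257109 = 0.582089
d₂ = d₁ − σ√T = 0.582089 − 0.257109 = 0.324980
e^{−rT} = e^{−0.0698·1.1297} = 0.924176
N(d₁) = 0.719747,  N(d₂) = 0.627402
Call price V = S·N(d₁) − K·e^{−rT}·N(d₂) = 133.844092 − 103.830088 = 30.014004
Δ = N(d₁) = 0.719747

price = 30.014004
Δ = 0.719747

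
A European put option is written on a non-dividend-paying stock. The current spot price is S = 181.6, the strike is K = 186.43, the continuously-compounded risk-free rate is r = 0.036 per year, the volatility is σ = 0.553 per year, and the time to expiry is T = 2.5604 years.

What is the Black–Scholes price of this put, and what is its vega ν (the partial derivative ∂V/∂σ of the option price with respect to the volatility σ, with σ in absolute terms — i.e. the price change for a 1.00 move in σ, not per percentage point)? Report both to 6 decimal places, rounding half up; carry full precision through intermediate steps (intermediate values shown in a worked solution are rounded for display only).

σ√T = 0.553·√2.5604 = 0.884869
d₁ = (ln(S/K) + (r+σ²/2)T) / (σ√T) = (ln(181.6/186.43) + (0.036+0.553²/2)·2.5604) / 0.884869 = (-0.026249 + 0.483671) / 0.884869 = 0.516937
d₂ = d₁ − σ√T = 0.516937 − 0.884869 = -0.367932
e^{−rT} = e^{−0.036·2.5604} = 0.911946
N(−d₁) = 0.302600,  N(−d₂) = 0.643538
Put price V = K·e^{−rT}·N(−d₂) − S·N(−d₁) = 109.410544 − 54.952164 = 54.458381
φ(d₁) = (1/√(2π))·e^{−d₁²/2} = 0.349046
ν = S·φ(d₁)·√T = 101.426833

price = 54.458381
ν = 101.426833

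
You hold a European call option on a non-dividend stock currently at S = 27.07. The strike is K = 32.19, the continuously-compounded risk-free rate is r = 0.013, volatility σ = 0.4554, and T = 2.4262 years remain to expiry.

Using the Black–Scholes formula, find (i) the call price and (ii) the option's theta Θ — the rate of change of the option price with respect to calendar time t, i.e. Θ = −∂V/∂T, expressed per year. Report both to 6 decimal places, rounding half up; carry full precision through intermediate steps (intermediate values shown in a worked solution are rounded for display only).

σ√T = 0.4554·√2.4262 = 0.709343
d₁ = (ln(S/K) + (r+σ²/2)T) / (σ√T) = (ln(27.07/32.19) + (0.013+0.4554²/2)·2.4262) / 0.709343 = (-0.173230 + 0.283124) / 0.709343 = 0.154925
d₂ = d₁ − σ√T = 0.154925 − 0.709343 = -0.554419
e^{−rT} = e^{−0.013·2.4262} = 0.968952
N(d₁) = 0.561560,  N(d₂) = 0.289646
Call price V = S·N(d₁) − K·e^{−rT}·N(d₂) = 15.201418 − 9.034226 = 6.167192
φ(d₁) = (1/√(2π))·e^{−d₁²/2} = 0.394183
Θ = −S·φ(d₁)·σ/(2√T) − r·K·e^{−rT}·N(d₂) = −1.559862 − 0.117445 = -1.677307

price = 6.167192
Θ = -1.677307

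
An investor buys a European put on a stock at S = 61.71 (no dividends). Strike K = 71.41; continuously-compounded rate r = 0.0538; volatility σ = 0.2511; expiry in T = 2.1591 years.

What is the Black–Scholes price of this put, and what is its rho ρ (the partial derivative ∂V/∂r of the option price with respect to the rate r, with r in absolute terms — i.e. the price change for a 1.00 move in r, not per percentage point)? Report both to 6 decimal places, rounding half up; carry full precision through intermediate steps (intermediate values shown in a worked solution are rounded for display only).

σ√T = 0.2511·√2.1591 = 0.368963
d₁ = (ln(S/K) + (r+σ²/2)T) / (σ√T) = (ln(61.71/71.41) + (0.0538+0.2511²/2)·2.1591) / 0.368963 = (-0.145992 + 0.184227) / 0.368963 = 0.103627
d₂ = d₁ − σ√T = 0.103627 − 0.368963 = -0.265336
e^{−rT} = e^{−0.0538·2.1591} = 0.890333
N(−d₁) = 0.458733,  N(−d₂) = 0.604625
Put price V = K·e^{−rT}·N(−d₂) − S·N(−d₁) = 38.441248 − 28.308391 = 10.132857
ρ = −K·T·e^{−rT}·N(−d₂) = -82.998498

price = 10.132857
ρ = -82.998498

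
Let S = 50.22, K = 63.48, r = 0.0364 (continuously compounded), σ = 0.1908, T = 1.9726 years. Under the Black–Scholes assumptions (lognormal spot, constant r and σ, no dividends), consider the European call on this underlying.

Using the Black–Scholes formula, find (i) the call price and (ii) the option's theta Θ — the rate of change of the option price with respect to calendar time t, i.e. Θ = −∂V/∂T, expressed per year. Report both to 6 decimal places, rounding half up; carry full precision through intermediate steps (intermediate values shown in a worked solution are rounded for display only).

price = 2.424698
Θ = -1.710771

σ√T = 0.1908·√1.9726 = 0.267977
d₁ = (ln(S/K) + (r+σ²/2)T) / (σ√T) = (ln(50.22/63.48) + (0.0364+0.1908²/2)·1.9726) / 0.267977 = (-0.234312 + 0.107709) / 0.267977 = -0.472439
d₂ = d₁ − σ√T = -0.472439 − 0.267977 = -0.740417
e^{−rT} = e^{−0.0364·1.9726} = 0.930715
N(d₁) = 0.318307,  N(d₂) = 0.229524
Call price V = S·N(d₁) − K·e^{−rT}·N(d₂) = 15.985357 − 13.560659 = 2.424698
φ(d₁) = (1/√(2π))·e^{−d₁²/2} = 0.356815
Θ = −S·φ(d₁)·σ/(2√T) − r·K·e^{−rT}·N(d₂) = −1.217163 − 0.493608 = -1.710771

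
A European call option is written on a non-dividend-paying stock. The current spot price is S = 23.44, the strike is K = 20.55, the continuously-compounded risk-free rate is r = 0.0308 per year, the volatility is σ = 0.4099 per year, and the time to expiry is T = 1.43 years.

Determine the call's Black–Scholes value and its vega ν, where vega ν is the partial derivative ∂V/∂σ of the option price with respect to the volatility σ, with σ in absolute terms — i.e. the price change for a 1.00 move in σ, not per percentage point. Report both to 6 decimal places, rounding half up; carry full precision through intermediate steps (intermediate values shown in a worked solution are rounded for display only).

σ√T = 0.4099·√1.43 = 0.490169
d₁ = (ln(S/K) + (r+σ²/2)T) / (σ√T) = (ln(23.44/20.55) + (0.0308+0.4099²/2)·1.43) / 0.490169 = (0.131583 + 0.164177) / 0.490169 = 0.603383
d₂ = d₁ − σ√T = 0.603383 − 0.490169 = 0.113214
e^{−rT} = e^{−0.0308·1.43} = 0.956912
N(d₁) = 0.726873,  N(d₂) = 0.545070
Call price V = S·N(d₁) − K·e^{−rT}·N(d₂) = 17.037907 − 10.718543 = 6.319364
φ(d₁) = (1/√(2π))·e^{−d₁²/2} = 0.332547
ν = S·φ(d₁)·√T = 9.321345

price = 6.319364
ν = 9.321345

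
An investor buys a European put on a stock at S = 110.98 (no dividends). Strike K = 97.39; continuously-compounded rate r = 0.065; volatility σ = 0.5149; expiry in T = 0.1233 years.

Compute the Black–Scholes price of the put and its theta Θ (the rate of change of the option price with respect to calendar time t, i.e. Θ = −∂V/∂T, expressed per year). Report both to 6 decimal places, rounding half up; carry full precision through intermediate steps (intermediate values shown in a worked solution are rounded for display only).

σ√T = 0.5149·√0.1233 = 0.180802
d₁ = (ln(S/K) + (r+σ²/2)T) / (σ√T) = (ln(110.98/97.39) + (0.065+0.5149²/2)·0.1233) / 0.180802 = (0.130626 + 0.024359) / 0.180802 = 0.857210
d₂ = d₁ − σ√T = 0.857210 − 0.180802 = 0.676408
e^{−rT} = e^{−0.065·0.1233} = 0.992018
N(−d₁) = 0.195664,  N(−d₂) = 0.249391
Put price V = K·e^{−rT}·N(−d₂) − S·N(−d₁) = 24.094303 − 21.714832 = 2.379470
φ(d₁) = (1/√(2π))·e^{−d₁²/2} = 0.276279
Θ = −S·φ(d₁)·σ/(2√T) + r·K·e^{−rT}·N(−d₂) = −22.480416 + 1.566130 = -20.914286

price = 2.379470
Θ = -20.914286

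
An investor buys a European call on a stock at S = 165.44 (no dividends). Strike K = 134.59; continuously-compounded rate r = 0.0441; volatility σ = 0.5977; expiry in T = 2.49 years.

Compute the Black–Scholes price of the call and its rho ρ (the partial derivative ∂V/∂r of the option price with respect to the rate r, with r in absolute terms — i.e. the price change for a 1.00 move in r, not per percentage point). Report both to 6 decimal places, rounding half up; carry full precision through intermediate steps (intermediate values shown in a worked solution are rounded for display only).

price = 76.958706
ρ = 133.857027

σ√T = 0.5977·√2.49 = 0.943155
d₁ = (ln(S/K) + (r+σ²/2)T) / (σ√T) = (ln(165.44/134.59) + (0.0441+0.5977²/2)·2.49) / 0.943155 = (0.206375 + 0.554579) / 0.943155 = 0.806819
d₂ = d₁ − σ√T = 0.806819 − 0.943155 = -0.136336
e^{−rT} = e^{−0.0441·2.49} = 0.896005
N(d₁) = 0.790115,  N(d₂) = 0.445778
Call price V = S·N(d₁) − K·e^{−rT}·N(d₂) = 130.716548 − 53.757842 = 76.958706
ρ = K·T·e^{−rT}·N(d₂) = 133.857027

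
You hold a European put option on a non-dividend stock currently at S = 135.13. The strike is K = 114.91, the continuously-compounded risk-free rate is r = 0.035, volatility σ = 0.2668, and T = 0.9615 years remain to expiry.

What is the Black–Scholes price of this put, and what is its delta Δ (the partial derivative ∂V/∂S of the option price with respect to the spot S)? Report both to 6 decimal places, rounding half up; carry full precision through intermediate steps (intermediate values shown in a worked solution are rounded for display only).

σ√T = 0.2668·√0.9615 = 0.261614
d₁ = (ln(S/K) + (r+σ²/2)T) / (σ√T) = (ln(135.13/114.91) + (0.035+0.2668²/2)·0.9615) / 0.261614 = (0.162088 + 0.067873) / 0.261614 = 0.879011
d₂ = d₁ − σ√T = 0.879011 − 0.261614 = 0.617398
e^{−rT} = e^{−0.035·0.9615} = 0.966907
N(−d₁) = 0.189698,  N(−d₂) = 0.268486
Put price V = K·e^{−rT}·N(−d₂) − S·N(−d₁) = 29.830787 − 25.633828 = 4.196958
Δ = −N(−d₁) = -0.189698

price = 4.196958
Δ = -0.189698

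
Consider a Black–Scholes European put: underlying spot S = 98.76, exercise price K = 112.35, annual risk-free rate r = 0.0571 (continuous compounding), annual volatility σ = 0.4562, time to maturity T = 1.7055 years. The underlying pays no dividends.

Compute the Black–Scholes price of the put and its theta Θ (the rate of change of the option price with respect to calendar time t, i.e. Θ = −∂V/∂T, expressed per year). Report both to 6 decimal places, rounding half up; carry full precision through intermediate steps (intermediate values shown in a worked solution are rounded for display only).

price = 25.115574
Θ = -2.970139

σ√T = 0.4562·√1.7055 = 0.595773
d₁ = (ln(S/K) + (r+σ²/2)T) / (σ√T) = (ln(98.76/112.35) + (0.0571+0.4562²/2)·1.7055) / 0.595773 = (-0.128926 + 0.274857) / 0.595773 = 0.244943
d₂ = d₁ − σ√T = 0.244943 − 0.595773 = -0.350830
e^{−rT} = e^{−0.0571·1.7055} = 0.907208
N(−d₁) = 0.403250,  N(−d₂) = 0.637142
Put price V = K·e^{−rT}·N(−d₂) − S·N(−d₁) = 64.940560 − 39.824986 = 25.115574
φ(d₁) = (1/√(2π))·e^{−d₁²/2} = 0.387152
Θ = −S·φ(d₁)·σ/(2√T) + r·K·e^{−rT}·N(−d₂) = −6.678245 + 3.708106 = -2.970139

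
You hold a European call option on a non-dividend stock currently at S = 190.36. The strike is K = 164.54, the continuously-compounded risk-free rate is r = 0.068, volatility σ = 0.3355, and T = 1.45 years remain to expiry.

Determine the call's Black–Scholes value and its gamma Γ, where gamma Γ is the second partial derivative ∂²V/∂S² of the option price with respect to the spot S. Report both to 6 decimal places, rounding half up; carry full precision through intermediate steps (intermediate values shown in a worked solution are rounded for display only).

σ√T = 0.3355·√1.45 = 0.403995
d₁ = (ln(S/K) + (r+σ²/2)T) / (σ√T) = (ln(190.36/164.54) + (0.068+0.3355²/2)·1.45) / 0.403995 = (0.145763 + 0.180206) / 0.403995 = 0.806864
d₂ = d₁ − σ√T = 0.806864 − 0.403995 = 0.402869
e^{−rT} = e^{−0.068·1.45} = 0.906105
N(d₁) = 0.790128,  N(d₂) = 0.656478
Call price V = S·N(d₁) − K·e^{−rT}·N(d₂) = 150.408696 − 97.874591 = 52.534105
φ(d₁) = (1/√(2π))·e^{−d₁²/2} = 0.288098
Γ = φ(d₁) / (S·σ·√T) = 0.003746

price = 52.534105
Γ = 0.003746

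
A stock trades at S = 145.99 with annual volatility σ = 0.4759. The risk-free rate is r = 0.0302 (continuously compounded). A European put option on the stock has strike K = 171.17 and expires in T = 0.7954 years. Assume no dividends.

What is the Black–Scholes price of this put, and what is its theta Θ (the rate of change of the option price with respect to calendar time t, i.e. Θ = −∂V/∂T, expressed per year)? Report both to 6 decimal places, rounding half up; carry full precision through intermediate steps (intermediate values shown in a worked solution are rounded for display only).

σ√T = 0.4759·√0.7954 = 0.424432
d₁ = (ln(S/K) + (r+σ²/2)T) / (σ√T) = (ln(145.99/171.17) + (0.0302+0.4759²/2)·0.7954) / 0.424432 = (-0.159119 + 0.114092) / 0.424432 = -0.106087
d₂ = d₁ − σ√T = -0.106087 − 0.424432 = -0.530519
e^{−rT} = e^{−0.0302·0.7954} = 0.976265
N(−d₁) = 0.542243,  N(−d₂) = 0.702124
Put price V = K·e^{−rT}·N(−d₂) − S·N(−d₁) = 117.330035 − 79.162082 = 38.167952
φ(d₁) = (1/√(2π))·e^{−d₁²/2} = 0.396704
Θ = −S·φ(d₁)·σ/(2√T) + r·K·e^{−rT}·N(−d₂) = −15.451912 + 3.543367 = -11.908545

price = 38.167952
Θ = -11.908545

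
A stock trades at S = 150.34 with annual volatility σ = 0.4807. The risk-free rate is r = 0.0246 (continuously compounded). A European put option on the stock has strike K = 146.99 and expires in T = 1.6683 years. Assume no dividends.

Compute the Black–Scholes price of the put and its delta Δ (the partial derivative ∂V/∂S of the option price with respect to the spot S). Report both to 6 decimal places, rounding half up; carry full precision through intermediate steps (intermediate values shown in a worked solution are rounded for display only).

price = 31.070364
Δ = -0.339863

σ√T = 0.4807·√1.6683 = 0.620885
d₁ = (ln(S/K) + (r+σ²/2)T) / (σ√T) = (ln(150.34/146.99) + (0.0246+0.4807²/2)·1.6683) / 0.620885 = (0.022535 + 0.233789) / 0.620885 = 0.412837
d₂ = d₁ − σ√T = 0.412837 − 0.620885 = -0.208048
e^{−rT} = e^{−0.0246·1.6683} = 0.959791
N(−d₁) = 0.339863,  N(−d₂) = 0.582404
Put price V = K·e^{−rT}·N(−d₂) − S·N(−d₁) = 82.165387 − 51.095023 = 31.070364
Δ = −N(−d₁) = -0.339863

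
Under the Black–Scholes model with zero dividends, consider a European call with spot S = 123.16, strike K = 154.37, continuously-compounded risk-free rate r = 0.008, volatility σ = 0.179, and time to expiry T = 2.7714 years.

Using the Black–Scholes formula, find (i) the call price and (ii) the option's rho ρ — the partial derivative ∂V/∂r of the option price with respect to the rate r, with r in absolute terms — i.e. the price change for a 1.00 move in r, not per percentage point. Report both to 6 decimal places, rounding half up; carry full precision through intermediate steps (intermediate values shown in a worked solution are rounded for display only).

σ√T = 0.179·√2.7714 = 0.297991
d₁ = (ln(S/K) + (r+σ²/2)T) / (σ√T) = (ln(123.16/154.37) + (0.008+0.179²/2)·2.7714) / 0.297991 = (-0.225868 + 0.066570) / 0.297991 = -0.534572
d₂ = d₁ − σ√T = -0.534572 − 0.297991 = -0.832563
e^{−rT} = e^{−0.008·2.7714} = 0.978073
N(d₁) = 0.296473,  N(d₂) = 0.202546
Call price V = S·N(d₁) − K·e^{−rT}·N(d₂) = 36.513588 − 30.581366 = 5.932221
ρ = K·T·e^{−rT}·N(d₂) = 84.753198

price = 5.932221
ρ = 84.753198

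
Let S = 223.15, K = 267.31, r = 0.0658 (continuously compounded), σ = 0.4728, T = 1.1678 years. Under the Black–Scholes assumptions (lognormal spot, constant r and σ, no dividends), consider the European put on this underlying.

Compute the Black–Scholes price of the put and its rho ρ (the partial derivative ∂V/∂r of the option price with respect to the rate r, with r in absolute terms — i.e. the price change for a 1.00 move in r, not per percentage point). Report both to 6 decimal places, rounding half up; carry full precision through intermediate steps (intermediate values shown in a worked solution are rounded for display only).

price = 60.600837
ρ = -195.616012

σ√T = 0.4728·√1.1678 = 0.510930
d₁ = (ln(S/K) + (r+σ²/2)T) / (σ√T) = (ln(223.15/267.31) + (0.0658+0.4728²/2)·1.1678) / 0.510930 = (-0.180565 + 0.207366) / 0.510930 = 0.052456
d₂ = d₁ − σ√T = 0.052456 − 0.510930 = -0.458474
e^{−rT} = e^{−0.0658·1.1678} = 0.926037
N(−d₁) = 0.479083,  N(−d₂) = 0.676694
Put price V = K·e^{−rT}·N(−d₂) − S·N(−d₁) = 167.508145 − 106.907309 = 60.600837
ρ = −K·T·e^{−rT}·N(−d₂) = -195.616012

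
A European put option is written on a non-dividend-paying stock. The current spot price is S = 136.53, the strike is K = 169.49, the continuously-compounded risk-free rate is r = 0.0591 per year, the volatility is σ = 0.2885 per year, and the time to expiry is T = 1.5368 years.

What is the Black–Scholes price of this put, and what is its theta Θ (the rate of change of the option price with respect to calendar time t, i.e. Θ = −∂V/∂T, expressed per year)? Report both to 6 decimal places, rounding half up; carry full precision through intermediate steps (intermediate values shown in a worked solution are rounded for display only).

σ√T = 0.2885·√1.5368 = 0.357647
d₁ = (ln(S/K) + (r+σ²/2)T) / (σ√T) = (ln(136.53/169.49) + (0.0591+0.2885²/2)·1.5368) / 0.357647 = (-0.216250 + 0.154781) / 0.357647 = -0.171871
d₂ = d₁ − σ√T = -0.171871 − 0.357647 = -0.529518
e^{−rT} = e^{−0.0591·1.5368} = 0.913178
N(−d₁) = 0.568230,  N(−d₂) = 0.701777
Put price V = K·e^{−rT}·N(−d₂) − S·N(−d₁) = 108.617131 − 77.580496 = 31.036635
φ(d₁) = (1/√(2π))·e^{−d₁²/2} = 0.393093
Θ = −S·φ(d₁)·σ/(2√T) + r·K·e^{−rT}·N(−d₂) = −6.244977 + 6.419272 = 0.174295

price = 31.036635
Θ = 0.174295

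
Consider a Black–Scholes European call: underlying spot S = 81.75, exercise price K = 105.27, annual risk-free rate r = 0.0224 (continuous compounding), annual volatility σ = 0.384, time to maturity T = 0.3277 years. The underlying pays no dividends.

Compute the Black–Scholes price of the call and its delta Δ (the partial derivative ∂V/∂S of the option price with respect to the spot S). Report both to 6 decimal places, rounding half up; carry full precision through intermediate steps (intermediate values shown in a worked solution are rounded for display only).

price = 1.342830
Δ = 0.156966

σ√T = 0.384·√0.3277 = 0.219821
d₁ = (ln(S/K) + (r+σ²/2)T) / (σ√T) = (ln(81.75/105.27) + (0.0224+0.384²/2)·0.3277) / 0.219821 = (-0.252863 + 0.031501) / 0.219821 = -1.007007
d₂ = d₁ − σ√T = -1.007007 − 0.219821 = -1.226829
e^{−rT} = e^{−0.0224·0.3277} = 0.992686
N(d₁) = 0.156966,  N(d₂) = 0.109944
Call price V = S·N(d₁) − K·e^{−rT}·N(d₂) = 12.831937 − 11.489107 = 1.342830
Δ = N(d₁) = 0.156966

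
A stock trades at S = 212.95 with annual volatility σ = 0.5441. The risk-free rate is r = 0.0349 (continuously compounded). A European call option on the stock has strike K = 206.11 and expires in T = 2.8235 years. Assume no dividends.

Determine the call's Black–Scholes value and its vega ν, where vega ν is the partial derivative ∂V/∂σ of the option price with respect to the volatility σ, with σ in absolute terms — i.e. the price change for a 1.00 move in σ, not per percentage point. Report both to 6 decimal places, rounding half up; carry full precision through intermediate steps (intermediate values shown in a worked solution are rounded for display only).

σ√T = 0.5441·√2.8235 = 0.914266
d₁ = (ln(S/K) + (r+σ²/2)T) / (σ√T) = (ln(212.95/206.11) + (0.0349+0.5441²/2)·2.8235) / 0.914266 = (0.032647 + 0.516481) / 0.914266 = 0.600623
d₂ = d₁ − σ√T = 0.600623 − 0.914266 = -0.313644
e^{−rT} = e^{−0.0349·2.8235} = 0.906159
N(d₁) = 0.725954,  N(d₂) = 0.376896
Call price V = S·N(d₁) − K·e^{−rT}·N(d₂) = 154.591963 − 70.392274 = 84.199689
φ(d₁) = (1/√(2π))·e^{−d₁²/2} = 0.333100
ν = S·φ(d₁)·√T = 119.191780

price = 84.199689
ν = 119.191780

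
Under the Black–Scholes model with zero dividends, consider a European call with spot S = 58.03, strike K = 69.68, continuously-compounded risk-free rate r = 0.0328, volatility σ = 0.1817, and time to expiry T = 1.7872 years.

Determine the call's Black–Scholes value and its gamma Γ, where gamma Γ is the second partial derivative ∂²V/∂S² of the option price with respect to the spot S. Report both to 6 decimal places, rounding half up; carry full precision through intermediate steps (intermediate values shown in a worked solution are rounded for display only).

price = 2.901469
Γ = 0.026225

σ√T = 0.1817·√1.7872 = 0.242908
d₁ = (ln(S/K) + (r+σ²/2)T) / (σ√T) = (ln(58.03/69.68) + (0.0328+0.1817²/2)·1.7872) / 0.242908 = (-0.182953 + 0.088122) / 0.242908 = -0.390399
d₂ = d₁ − σ√T = -0.390399 − 0.242908 = -0.633307
e^{−rT} = e^{−0.0328·1.7872} = 0.943065
N(d₁) = 0.348121,  N(d₂) = 0.263267
Call price V = S·N(d₁) − K·e^{−rT}·N(d₂) = 20.201450 − 17.299981 = 2.901469
φ(d₁) = (1/√(2π))·e^{−d₁²/2} = 0.369670
Γ = φ(d₁) / (S·σ·√T) = 0.026225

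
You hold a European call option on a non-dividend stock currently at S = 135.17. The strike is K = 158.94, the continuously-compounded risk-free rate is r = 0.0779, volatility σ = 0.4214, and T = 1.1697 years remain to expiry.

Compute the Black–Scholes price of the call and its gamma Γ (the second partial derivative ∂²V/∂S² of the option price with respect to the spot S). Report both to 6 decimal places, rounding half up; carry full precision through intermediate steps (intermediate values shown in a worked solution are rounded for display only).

σ√T = 0.4214·√1.1697 = 0.455755
d₁ = (ln(S/K) + (r+σ²/2)T) / (σ√T) = (ln(135.17/158.94) + (0.0779+0.4214²/2)·1.1697) / 0.455755 = (-0.161994 + 0.194976) / 0.455755 = 0.072369
d₂ = d₁ − σ√T = 0.072369 − 0.455755 = -0.383386
e^{−rT} = e^{−0.0779·1.1697} = 0.912908
N(d₁) = 0.528846,  N(d₂) = 0.350717
Call price V = S·N(d₁) − K·e^{−rT}·N(d₂) = 71.484098 − 50.888174 = 20.595924
φ(d₁) = (1/√(2π))·e^{−d₁²/2} = 0.397899
Γ = φ(d₁) / (S·σ·√T) = 0.006459

price = 20.595924
Γ = 0.006459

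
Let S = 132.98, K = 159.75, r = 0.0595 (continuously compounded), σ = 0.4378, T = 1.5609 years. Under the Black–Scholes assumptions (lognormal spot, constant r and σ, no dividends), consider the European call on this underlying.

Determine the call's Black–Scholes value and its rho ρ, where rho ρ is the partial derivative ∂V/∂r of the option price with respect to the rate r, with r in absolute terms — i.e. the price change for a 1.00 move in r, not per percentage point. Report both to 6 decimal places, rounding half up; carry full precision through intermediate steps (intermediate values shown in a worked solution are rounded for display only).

price = 24.116759
ρ = 75.062885

σ√T = 0.4378·√1.5609 = 0.546970
d₁ = (ln(S/K) + (r+σ²/2)T) / (σ√T) = (ln(132.98/159.75) + (0.0595+0.4378²/2)·1.5609) / 0.546970 = (-0.183411 + 0.242461) / 0.546970 = 0.107959
d₂ = d₁ − σ√T = 0.107959 − 0.546970 = -0.439011
e^{−rT} = e^{−0.0595·1.5609} = 0.911309
N(d₁) = 0.542986,  N(d₂) = 0.330327
Call price V = S·N(d₁) − K·e^{−rT}·N(d₂) = 72.206248 − 48.089490 = 24.116759
ρ = K·T·e^{−rT}·N(d₂) = 75.062885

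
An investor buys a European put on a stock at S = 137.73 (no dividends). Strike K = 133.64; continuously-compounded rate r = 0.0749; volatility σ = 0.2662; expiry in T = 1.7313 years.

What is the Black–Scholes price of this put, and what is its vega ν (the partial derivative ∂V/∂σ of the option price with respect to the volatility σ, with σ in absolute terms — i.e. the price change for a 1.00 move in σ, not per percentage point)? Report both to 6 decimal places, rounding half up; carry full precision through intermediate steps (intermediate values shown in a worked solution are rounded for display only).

price = 9.353526
ν = 59.231242

σ√T = 0.2662·√1.7313 = 0.350263
d₁ = (ln(S/K) + (r+σ²/2)T) / (σ√T) = (ln(137.73/133.64) + (0.0749+0.2662²/2)·1.7313) / 0.350263 = (0.030146 + 0.191016) / 0.350263 = 0.631417
d₂ = d₁ − σ√T = 0.631417 − 0.350263 = 0.281154
e^{−rT} = e^{−0.0749·1.7313} = 0.878381
N(−d₁) = 0.263884,  N(−d₂) = 0.389296
Put price V = K·e^{−rT}·N(−d₂) − S·N(−d₁) = 45.698252 − 36.344726 = 9.353526
φ(d₁) = (1/√(2π))·e^{−d₁²/2} = 0.326841
ν = S·φ(d₁)·√T = 59.231242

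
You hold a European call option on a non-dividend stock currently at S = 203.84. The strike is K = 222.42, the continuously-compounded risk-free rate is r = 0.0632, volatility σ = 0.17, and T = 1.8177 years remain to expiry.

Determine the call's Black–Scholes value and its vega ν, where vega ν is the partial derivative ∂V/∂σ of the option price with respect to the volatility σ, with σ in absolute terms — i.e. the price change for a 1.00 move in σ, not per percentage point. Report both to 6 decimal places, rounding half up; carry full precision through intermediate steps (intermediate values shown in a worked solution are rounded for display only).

σ√T = 0.17·√1.8177 = 0.229198
d₁ = (ln(S/K) + (r+σ²/2)T) / (σ√T) = (ln(203.84/222.42) + (0.0632+0.17²/2)·1.8177) / 0.229198 = (-0.087232 + 0.141144) / 0.229198 = 0.235222
d₂ = d₁ − σ√T = 0.235222 − 0.229198 = 0.006024
e^{−rT} = e^{−0.0632·1.8177} = 0.891474
N(d₁) = 0.592982,  N(d₂) = 0.502403
Call price V = S·N(d₁) − K·e^{−rT}·N(d₂) = 120.873399 − 99.617399 = 21.256000
φ(d₁) = (1/√(2π))·e^{−d₁²/2} = 0.388057
ν = S·φ(d₁)·√T = 106.646342

price = 21.256000
ν = 106.646342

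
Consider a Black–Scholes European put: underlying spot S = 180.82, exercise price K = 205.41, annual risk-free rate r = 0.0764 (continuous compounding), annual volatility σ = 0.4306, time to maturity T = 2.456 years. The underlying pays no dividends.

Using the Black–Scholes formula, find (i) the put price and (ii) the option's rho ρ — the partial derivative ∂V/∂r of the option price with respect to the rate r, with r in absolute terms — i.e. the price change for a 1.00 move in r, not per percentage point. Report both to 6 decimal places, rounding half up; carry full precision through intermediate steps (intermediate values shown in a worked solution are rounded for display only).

σ√T = 0.4306·√2.456 = 0.674820
d₁ = (ln(S/K) + (r+σ²/2)T) / (σ√T) = (ln(180.82/205.41) + (0.0764+0.4306²/2)·2.456) / 0.674820 = (-0.127506 + 0.415330) / 0.674820 = 0.426519
d₂ = d₁ − σ√T = 0.426519 − 0.674820 = -0.248301
e^{−rT} = e^{−0.0764·2.456} = 0.828914
N(−d₁) = 0.334865,  N(−d₂) = 0.598049
Put price V = K·e^{−rT}·N(−d₂) − S·N(−d₁) = 101.828254 − 60.550258 = 41.277996
ρ = −K·T·e^{−rT}·N(−d₂) = -250.090192

price = 41.277996
ρ = -250.090192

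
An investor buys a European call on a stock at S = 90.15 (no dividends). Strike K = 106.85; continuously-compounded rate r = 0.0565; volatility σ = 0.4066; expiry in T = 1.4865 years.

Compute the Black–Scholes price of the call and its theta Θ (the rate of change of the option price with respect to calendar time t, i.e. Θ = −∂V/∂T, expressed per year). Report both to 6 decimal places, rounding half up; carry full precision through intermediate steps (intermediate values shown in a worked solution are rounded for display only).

price = 14.664643
Θ = -7.849703

σ√T = 0.4066·√1.4865 = 0.495735
d₁ = (ln(S/K) + (r+σ²/2)T) / (σ√T) = (ln(90.15/106.85) + (0.0565+0.4066²/2)·1.4865) / 0.495735 = (-0.169951 + 0.206864) / 0.495735 = 0.074461
d₂ = d₁ − σ√T = 0.074461 − 0.495735 = -0.421274
e^{−rT} = e^{−0.0565·1.4865} = 0.919443
N(d₁) = 0.529678,  N(d₂) = 0.336777
Call price V = S·N(d₁) − K·e^{−rT}·N(d₂) = 47.750492 − 33.085849 = 14.664643
φ(d₁) = (1/√(2π))·e^{−d₁²/2} = 0.397838
Θ = −S·φ(d₁)·σ/(2√T) − r·K·e^{−rT}·N(d₂) = −5.980352 − 1.869350 = -7.849703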